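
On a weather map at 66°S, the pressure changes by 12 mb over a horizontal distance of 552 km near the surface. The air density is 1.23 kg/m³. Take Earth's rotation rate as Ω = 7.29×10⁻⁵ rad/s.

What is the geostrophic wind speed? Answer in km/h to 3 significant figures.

Coriolis parameter at 66°S:
f = 2Ω sin φ = 2 × 7.29×10⁻⁵ × sin 66° = 1.33×10⁻⁴ s⁻¹
Pressure gradient: |∂P/∂n| = 1200 Pa / 552000 m = 2.17×10⁻³ Pa/m
Geostrophic balance (pressure-gradient force = Coriolis force):
V_g = (1/(fρ)) |∂P/∂n| = 2.17×10⁻³ / (1.33×10⁻⁴ × 1.23) = 13.3 m/s
Converting: 13.3 m/s × 3.6 = 47.8 km/h

47.8 km/h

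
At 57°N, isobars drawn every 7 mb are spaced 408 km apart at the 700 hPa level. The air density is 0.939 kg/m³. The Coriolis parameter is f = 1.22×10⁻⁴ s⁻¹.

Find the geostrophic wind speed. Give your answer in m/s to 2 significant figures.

15 m/s

Pressure gradient: |∂P/∂n| = 700 Pa / 408000 m = 1.72×10⁻³ Pa/m
Geostrophic balance (pressure-gradient force = Coriolis force):
V_g = (1/(fρ)) |∂P/∂n| = 1.72×10⁻³ / (1.22×10⁻⁴ × 0.939) = 15.0 m/s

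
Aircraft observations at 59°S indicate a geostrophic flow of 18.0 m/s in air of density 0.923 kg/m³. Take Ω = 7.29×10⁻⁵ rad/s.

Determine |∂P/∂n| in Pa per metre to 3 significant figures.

2.08×10⁻³ Pa/m

Coriolis parameter at 59°S:
f = 2Ω sin φ = 2 × 7.29×10⁻⁵ × sin 59° = 1.25×10⁻⁴ s⁻¹
Geostrophic balance rearranged: |∂P/∂n| = f ρ V_g
|∂P/∂n| = 1.25×10⁻⁴ × 0.923 × 18.0 = 2.08×10⁻³ Pa/m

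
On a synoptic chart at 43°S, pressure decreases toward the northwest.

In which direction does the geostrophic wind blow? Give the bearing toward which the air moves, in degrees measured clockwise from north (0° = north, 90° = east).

The pressure-gradient force points toward the northwest (bearing 315°).
Geostrophic balance: in the Southern Hemisphere the Coriolis force deflects motion to the left, so the geostrophic wind blows 90° to the left of the pressure-gradient force (low pressure on the right).
Rotating 315° by 90° counterclockwise gives 225° — the wind blows toward the southwest.

225°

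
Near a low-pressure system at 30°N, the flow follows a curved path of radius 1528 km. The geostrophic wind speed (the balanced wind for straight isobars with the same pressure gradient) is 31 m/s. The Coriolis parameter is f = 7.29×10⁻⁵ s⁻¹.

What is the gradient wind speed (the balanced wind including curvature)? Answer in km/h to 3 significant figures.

91.0 km/h

Around a low, centrifugal force acts outward with Coriolis, so pressure-gradient force balances both:
(1/ρ)|∂P/∂n| = fV + V²/R  →  V² + fR·V − fR·V_g = 0
With fR = 7.29×10⁻⁵ × 1528×10³ m = 111 m/s:
V = [−fR + √((fR)² + 4 fR V_g)]/2 = [−111 + √(111² + 4×111×31)]/2 = 25.3 m/s
Subgeostrophic (V < V_g = 31 m/s), as expected around a low.
Converting: 25.3 m/s × 3.6 = 91.0 km/h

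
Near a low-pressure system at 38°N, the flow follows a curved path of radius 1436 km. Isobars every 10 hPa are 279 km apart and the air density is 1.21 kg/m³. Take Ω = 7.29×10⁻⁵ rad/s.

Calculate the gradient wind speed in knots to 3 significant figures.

53.0 knots

Coriolis parameter at 38°N:
f = 2Ω sin φ = 2 × 7.29×10⁻⁵ × sin 38° = 8.98×10⁻⁵ s⁻¹
Pressure gradient: |∂P/∂n| = 1000 Pa / 279000 m = 3.58×10⁻³ Pa/m
Geostrophic speed: V_g = |∂P/∂n|/(fρ) = 3.58×10⁻³/(8.98×10⁻⁵ × 1.21) = 33.0 m/s
Around a low, centrifugal force acts outward with Coriolis, so pressure-gradient force balances both:
(1/ρ)|∂P/∂n| = fV + V²/R  →  V² + fR·V − fR·V_g = 0
With fR = 8.98×10⁻⁵ × 1436×10³ m = 129 m/s:
V = [−fR + √((fR)² + 4 fR V_g)]/2 = [−129 + √(129² + 4×129×33)]/2 = 27.2 m/s
Subgeostrophic (V < V_g = 33 m/s), as expected around a low.
Converting: 27.2 m/s × 1.944 = 53.0 knots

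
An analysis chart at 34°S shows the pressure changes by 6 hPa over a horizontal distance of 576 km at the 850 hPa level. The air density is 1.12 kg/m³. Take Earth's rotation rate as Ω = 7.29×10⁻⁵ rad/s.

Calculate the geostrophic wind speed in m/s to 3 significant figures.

Coriolis parameter at 34°S:
f = 2Ω sin φ = 2 × 7.29×10⁻⁵ × sin 34° = 8.15×10⁻⁵ s⁻¹
Pressure gradient: |∂P/∂n| = 600 Pa / 576000 m = 1.04×10⁻³ Pa/m
Geostrophic balance (pressure-gradient force = Coriolis force):
V_g = (1/(fρ)) |∂P/∂n| = 1.04×10⁻³ / (8.15×10⁻⁵ × 1.12) = 11.4 m/s

11.4 m/s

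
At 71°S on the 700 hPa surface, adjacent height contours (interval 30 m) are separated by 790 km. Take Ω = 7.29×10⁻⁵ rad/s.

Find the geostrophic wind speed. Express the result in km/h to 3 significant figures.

9.73 km/h

Coriolis parameter at 71°S:
f = 2Ω sin φ = 2 × 7.29×10⁻⁵ × sin 71° = 1.38×10⁻⁴ s⁻¹
Height gradient: |∂Z/∂n| = 30 m / 790000 m = 3.80×10⁻⁵
On a pressure surface, geostrophic balance gives V_g = (g/f)|∂Z/∂n|:
V_g = 9.81 × 3.80×10⁻⁵ / 1.38×10⁻⁴ = 2.70 m/s
Converting: 2.70 m/s × 3.6 = 9.73 km/h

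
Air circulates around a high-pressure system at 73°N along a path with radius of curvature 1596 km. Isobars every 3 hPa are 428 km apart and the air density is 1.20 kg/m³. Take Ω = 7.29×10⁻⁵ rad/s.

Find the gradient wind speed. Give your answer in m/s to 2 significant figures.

Coriolis parameter at 73°N:
f = 2Ω sin φ = 2 × 7.29×10⁻⁵ × sin 73° = 1.39×10⁻⁴ s⁻¹
Pressure gradient: |∂P/∂n| = 300 Pa / 428000 m = 7.01×10⁻⁴ Pa/m
Geostrophic speed: V_g = |∂P/∂n|/(fρ) = 7.01×10⁻⁴/(1.39×10⁻⁴ × 1.20) = 4.19 m/s
Around a high, pressure-gradient force acts outward with centrifugal, so Coriolis balances both:
fV = (1/ρ)|∂P/∂n| + V²/R  →  V² − fR·V + fR·V_g = 0
With fR = 1.39×10⁻⁴ × 1596×10³ m = 223 m/s:
V = [fR − √((fR)² − 4 fR V_g)]/2 = [223 − √(223² − 4×223×4.19)]/2 = 4.27 m/s
Supergeostrophic (V > V_g = 4.19 m/s), as expected around a high.

4.3 m/s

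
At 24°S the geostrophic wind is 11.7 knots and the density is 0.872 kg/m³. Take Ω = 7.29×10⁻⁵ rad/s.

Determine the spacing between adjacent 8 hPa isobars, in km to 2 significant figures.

Coriolis parameter at 24°S:
f = 2Ω sin φ = 2 × 7.29×10⁻⁵ × sin 24° = 5.93×10⁻⁵ s⁻¹
Wind speed in SI: 11.7 knots = 6.02 m/s
Geostrophic balance rearranged: |∂P/∂n| = f ρ V_g
|∂P/∂n| = 5.93×10⁻⁵ × 0.872 × 6.02 = 3.11×10⁻⁴ Pa/m
Isobar spacing: Δn = ΔP/|∂P/∂n| = 800 Pa / 3.11×10⁻⁴ Pa/m = 2570270 m ≈ 2600 km

2600 km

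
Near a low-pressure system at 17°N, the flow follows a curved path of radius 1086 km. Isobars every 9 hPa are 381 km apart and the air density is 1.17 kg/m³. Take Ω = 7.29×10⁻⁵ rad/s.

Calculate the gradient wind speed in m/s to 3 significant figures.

Coriolis parameter at 17°N:
f = 2Ω sin φ = 2 × 7.29×10⁻⁵ × sin 17° = 4.26×10⁻⁵ s⁻¹
Pressure gradient: |∂P/∂n| = 900 Pa / 381000 m = 2.36×10⁻³ Pa/m
Geostrophic speed: V_g = |∂P/∂n|/(fρ) = 2.36×10⁻³/(4.26×10⁻⁵ × 1.17) = 47.4 m/s
Around a low, centrifugal force acts outward with Coriolis, so pressure-gradient force balances both:
(1/ρ)|∂P/∂n| = fV + V²/R  →  V² + fR·V − fR·V_g = 0
With fR = 4.26×10⁻⁵ × 1086×10³ m = 46.3 m/s:
V = [−fR + √((fR)² + 4 fR V_g)]/2 = [−46.3 + √(46.3² + 4×46.3×47.4)]/2 = 29.1 m/s
Subgeostrophic (V < V_g = 47.4 m/s), as expected around a low.

29.1 m/s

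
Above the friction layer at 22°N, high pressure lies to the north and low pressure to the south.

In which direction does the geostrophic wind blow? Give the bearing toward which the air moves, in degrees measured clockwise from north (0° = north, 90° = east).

The pressure-gradient force points toward the south (bearing 180°).
Geostrophic balance: in the Northern Hemisphere the Coriolis force deflects motion to the right, so the geostrophic wind blows 90° to the right of the pressure-gradient force (low pressure on the left).
Rotating 180° by 90° clockwise gives 270° — the wind blows toward the west.

270°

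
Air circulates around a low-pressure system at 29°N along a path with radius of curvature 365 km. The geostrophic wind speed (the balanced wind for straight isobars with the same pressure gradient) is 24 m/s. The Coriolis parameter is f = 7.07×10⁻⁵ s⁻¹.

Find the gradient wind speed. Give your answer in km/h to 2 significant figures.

54 km/h

Around a low, centrifugal force acts outward with Coriolis, so pressure-gradient force balances both:
(1/ρ)|∂P/∂n| = fV + V²/R  →  V² + fR·V − fR·V_g = 0
With fR = 7.07×10⁻⁵ × 365×10³ m = 25.8 m/s:
V = [−fR + √((fR)² + 4 fR V_g)]/2 = [−25.8 + √(25.8² + 4×25.8×24)]/2 = 15.1 m/s
Subgeostrophic (V < V_g = 24 m/s), as expected around a low.
Converting: 15.1 m/s × 3.6 = 54 km/h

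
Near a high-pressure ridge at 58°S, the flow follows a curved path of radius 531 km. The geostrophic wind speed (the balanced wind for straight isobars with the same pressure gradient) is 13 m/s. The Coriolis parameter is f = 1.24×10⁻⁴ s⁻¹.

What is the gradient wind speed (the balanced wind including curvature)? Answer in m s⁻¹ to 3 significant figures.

Around a high, pressure-gradient force acts outward with centrifugal, so Coriolis balances both:
fV = (1/ρ)|∂P/∂n| + V²/R  →  V² − fR·V + fR·V_g = 0
With fR = 1.24×10⁻⁴ × 531×10³ m = 65.8 m/s:
V = [fR − √((fR)² − 4 fR V_g)]/2 = [65.8 − √(65.8² − 4×65.8×13)]/2 = 17.8 m/s
Supergeostrophic (V > V_g = 13 m/s), as expected around a high.

17.8 m s⁻¹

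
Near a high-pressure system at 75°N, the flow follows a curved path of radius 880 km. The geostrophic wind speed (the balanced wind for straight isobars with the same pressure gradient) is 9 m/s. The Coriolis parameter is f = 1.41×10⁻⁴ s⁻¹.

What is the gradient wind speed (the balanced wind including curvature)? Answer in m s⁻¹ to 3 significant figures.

Around a high, pressure-gradient force acts outward with centrifugal, so Coriolis balances both:
fV = (1/ρ)|∂P/∂n| + V²/R  →  V² − fR·V + fR·V_g = 0
With fR = 1.41×10⁻⁴ × 880×10³ m = 124 m/s:
V = [fR − √((fR)² − 4 fR V_g)]/2 = [124 − √(124² − 4×124×9)]/2 = 9.77 m/s
Supergeostrophic (V > V_g = 9 m/s), as expected around a high.

9.77 m s⁻¹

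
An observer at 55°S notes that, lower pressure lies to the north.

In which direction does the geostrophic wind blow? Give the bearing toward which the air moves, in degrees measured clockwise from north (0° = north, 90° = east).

The pressure-gradient force points toward the north (bearing 000°).
Geostrophic balance: in the Southern Hemisphere the Coriolis force deflects motion to the left, so the geostrophic wind blows 90° to the left of the pressure-gradient force (low pressure on the right).
Rotating 000° by 90° counterclockwise gives 270° — the wind blows toward the west.

270°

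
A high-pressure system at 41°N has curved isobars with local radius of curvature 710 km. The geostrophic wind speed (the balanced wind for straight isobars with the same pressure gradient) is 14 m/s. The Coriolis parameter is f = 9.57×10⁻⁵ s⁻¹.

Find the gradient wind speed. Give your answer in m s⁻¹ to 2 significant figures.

Around a high, pressure-gradient force acts outward with centrifugal, so Coriolis balances both:
fV = (1/ρ)|∂P/∂n| + V²/R  →  V² − fR·V + fR·V_g = 0
With fR = 9.57×10⁻⁵ × 710×10³ m = 67.9 m/s:
V = [fR − √((fR)² − 4 fR V_g)]/2 = [67.9 − √(67.9² − 4×67.9×14)]/2 = 19.7 m/s
Supergeostrophic (V > V_g = 14 m/s), as expected around a high.

20 m s⁻¹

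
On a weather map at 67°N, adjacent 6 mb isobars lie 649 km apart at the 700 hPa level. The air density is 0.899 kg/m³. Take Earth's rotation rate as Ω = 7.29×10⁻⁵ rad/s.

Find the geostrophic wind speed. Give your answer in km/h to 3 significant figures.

27.6 km/h

Coriolis parameter at 67°N:
f = 2Ω sin φ = 2 × 7.29×10⁻⁵ × sin 67° = 1.34×10⁻⁴ s⁻¹
Pressure gradient: |∂P/∂n| = 600 Pa / 649000 m = 9.24×10⁻⁴ Pa/m
Geostrophic balance (pressure-gradient force = Coriolis force):
V_g = (1/(fρ)) |∂P/∂n| = 9.24×10⁻⁴ / (1.34×10⁻⁴ × 0.899) = 7.66 m/s
Converting: 7.66 m/s × 3.6 = 27.6 km/h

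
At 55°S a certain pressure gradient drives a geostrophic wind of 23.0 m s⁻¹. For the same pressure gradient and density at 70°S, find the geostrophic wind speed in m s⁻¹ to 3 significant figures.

20.0 m s⁻¹

With the same pressure gradient and density, V_g ∝ 1/f ∝ 1/sin φ.
V₂ = V₁ · sin φ₁ / sin φ₂ = 23.0 × sin 55° / sin 70°
V₂ = 23.0 × 0.8192/0.9397 = 20.0 m s⁻¹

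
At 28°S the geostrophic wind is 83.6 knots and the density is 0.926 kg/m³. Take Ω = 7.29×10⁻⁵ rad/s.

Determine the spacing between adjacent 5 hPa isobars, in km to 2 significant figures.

Coriolis parameter at 28°S:
f = 2Ω sin φ = 2 × 7.29×10⁻⁵ × sin 28° = 6.84×10⁻⁵ s⁻¹
Wind speed in SI: 83.6 knots = 43.0 m/s
Geostrophic balance rearranged: |∂P/∂n| = f ρ V_g
|∂P/∂n| = 6.84×10⁻⁵ × 0.926 × 43.0 = 2.73×10⁻³ Pa/m
Isobar spacing: Δn = ΔP/|∂P/∂n| = 500 Pa / 2.73×10⁻³ Pa/m = 183420 m ≈ 180 km

180 km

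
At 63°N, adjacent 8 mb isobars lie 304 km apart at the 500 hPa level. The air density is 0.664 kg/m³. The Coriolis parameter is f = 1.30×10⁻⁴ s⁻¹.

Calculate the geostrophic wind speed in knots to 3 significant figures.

59.3 knots

Pressure gradient: |∂P/∂n| = 800 Pa / 304000 m = 2.63×10⁻³ Pa/m
Geostrophic balance (pressure-gradient force = Coriolis force):
V_g = (1/(fρ)) |∂P/∂n| = 2.63×10⁻³ / (1.30×10⁻⁴ × 0.664) = 30.5 m/s
Converting: 30.5 m/s × 1.944 = 59.3 knots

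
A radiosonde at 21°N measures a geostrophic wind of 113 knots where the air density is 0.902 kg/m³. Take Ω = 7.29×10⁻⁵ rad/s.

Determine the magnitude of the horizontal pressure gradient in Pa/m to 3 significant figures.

2.74×10⁻³ Pa/m

Coriolis parameter at 21°N:
f = 2Ω sin φ = 2 × 7.29×10⁻⁵ × sin 21° = 5.23×10⁻⁵ s⁻¹
Wind speed in SI: 113 knots = 58.1 m/s
Geostrophic balance rearranged: |∂P/∂n| = f ρ V_g
|∂P/∂n| = 5.23×10⁻⁵ × 0.902 × 58.1 = 2.74×10⁻³ Pa/m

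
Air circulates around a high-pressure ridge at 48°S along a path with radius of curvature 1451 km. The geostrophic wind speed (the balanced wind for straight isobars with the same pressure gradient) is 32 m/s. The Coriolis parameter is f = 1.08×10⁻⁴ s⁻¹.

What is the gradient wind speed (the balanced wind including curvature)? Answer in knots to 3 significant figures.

87.1 knots

Around a high, pressure-gradient force acts outward with centrifugal, so Coriolis balances both:
fV = (1/ρ)|∂P/∂n| + V²/R  →  V² − fR·V + fR·V_g = 0
With fR = 1.08×10⁻⁴ × 1451×10³ m = 157 m/s:
V = [fR − √((fR)² − 4 fR V_g)]/2 = [157 − √(157² − 4×157×32)]/2 = 44.8 m/s
Supergeostrophic (V > V_g = 32 m/s), as expected around a high.
Converting: 44.8 m/s × 1.944 = 87.1 knots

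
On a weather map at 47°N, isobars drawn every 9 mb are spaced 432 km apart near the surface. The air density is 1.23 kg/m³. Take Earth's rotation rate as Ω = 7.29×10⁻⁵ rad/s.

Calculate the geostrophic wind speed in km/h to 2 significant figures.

57 km/h

Coriolis parameter at 47°N:
f = 2Ω sin φ = 2 × 7.29×10⁻⁵ × sin 47° = 1.07×10⁻⁴ s⁻¹
Pressure gradient: |∂P/∂n| = 900 Pa / 432000 m = 2.08×10⁻³ Pa/m
Geostrophic balance (pressure-gradient force = Coriolis force):
V_g = (1/(fρ)) |∂P/∂n| = 2.08×10⁻³ / (1.07×10⁻⁴ × 1.23) = 15.9 m/s
Converting: 15.9 m/s × 3.6 = 57 km/h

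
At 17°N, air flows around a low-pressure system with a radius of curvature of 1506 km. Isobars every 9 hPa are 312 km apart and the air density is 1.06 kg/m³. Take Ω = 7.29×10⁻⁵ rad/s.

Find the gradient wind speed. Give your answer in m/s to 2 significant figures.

40 m/s

Coriolis parameter at 17°N:
f = 2Ω sin φ = 2 × 7.29×10⁻⁵ × sin 17° = 4.26×10⁻⁵ s⁻¹
Pressure gradient: |∂P/∂n| = 900 Pa / 312000 m = 2.88×10⁻³ Pa/m
Geostrophic speed: V_g = |∂P/∂n|/(fρ) = 2.88×10⁻³/(4.26×10⁻⁵ × 1.06) = 63.8 m/s
Around a low, centrifugal force acts outward with Coriolis, so pressure-gradient force balances both:
(1/ρ)|∂P/∂n| = fV + V²/R  →  V² + fR·V − fR·V_g = 0
With fR = 4.26×10⁻⁵ × 1506×10³ m = 64.2 m/s:
V = [−fR + √((fR)² + 4 fR V_g)]/2 = [−64.2 + √(64.2² + 4×64.2×63.8)]/2 = 39.5 m/s
Subgeostrophic (V < V_g = 63.8 m/s), as expected around a low.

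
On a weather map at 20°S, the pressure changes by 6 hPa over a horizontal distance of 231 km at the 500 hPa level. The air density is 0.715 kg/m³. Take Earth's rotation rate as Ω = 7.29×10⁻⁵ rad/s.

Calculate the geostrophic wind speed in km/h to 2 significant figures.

Coriolis parameter at 20°S:
f = 2Ω sin φ = 2 × 7.29×10⁻⁵ × sin 20° = 4.99×10⁻⁵ s⁻¹
Pressure gradient: |∂P/∂n| = 600 Pa / 231000 m = 2.60×10⁻³ Pa/m
Geostrophic balance (pressure-gradient force = Coriolis force):
V_g = (1/(fρ)) |∂P/∂n| = 2.60×10⁻³ / (4.99×10⁻⁵ × 0.715) = 72.8 m/s
Converting: 72.8 m/s × 3.6 = 260 km/h

260 km/h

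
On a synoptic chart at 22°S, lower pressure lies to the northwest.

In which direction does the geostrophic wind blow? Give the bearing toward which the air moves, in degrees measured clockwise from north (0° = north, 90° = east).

225°

The pressure-gradient force points toward the northwest (bearing 315°).
Geostrophic balance: in the Southern Hemisphere the Coriolis force deflects motion to the left, so the geostrophic wind blows 90° to the left of the pressure-gradient force (low pressure on the right).
Rotating 315° by 90° counterclockwise gives 225° — the wind blows toward the southwest.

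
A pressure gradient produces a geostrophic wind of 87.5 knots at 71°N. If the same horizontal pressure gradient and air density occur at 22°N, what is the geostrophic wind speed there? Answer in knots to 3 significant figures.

221 knots

With the same pressure gradient and density, V_g ∝ 1/f ∝ 1/sin φ.
V₂ = V₁ · sin φ₁ / sin φ₂ = 87.5 × sin 71° / sin 22°
V₂ = 87.5 × 0.9455/0.3746 = 221 knots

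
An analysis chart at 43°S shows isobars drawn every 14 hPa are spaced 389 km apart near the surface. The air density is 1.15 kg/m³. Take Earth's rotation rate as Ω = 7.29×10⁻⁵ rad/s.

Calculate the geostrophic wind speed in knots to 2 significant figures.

61 knots

Coriolis parameter at 43°S:
f = 2Ω sin φ = 2 × 7.29×10⁻⁵ × sin 43° = 9.94×10⁻⁵ s⁻¹
Pressure gradient: |∂P/∂n| = 1400 Pa / 389000 m = 3.60×10⁻³ Pa/m
Geostrophic balance (pressure-gradient force = Coriolis force):
V_g = (1/(fρ)) |∂P/∂n| = 3.60×10⁻³ / (9.94×10⁻⁵ × 1.15) = 31.5 m/s
Converting: 31.5 m/s × 1.944 = 61 knots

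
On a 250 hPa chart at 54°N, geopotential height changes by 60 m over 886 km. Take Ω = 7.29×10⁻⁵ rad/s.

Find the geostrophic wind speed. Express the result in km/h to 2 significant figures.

Coriolis parameter at 54°N:
f = 2Ω sin φ = 2 × 7.29×10⁻⁵ × sin 54° = 1.18×10⁻⁴ s⁻¹
Height gradient: |∂Z/∂n| = 60 m / 886000 m = 6.77×10⁻⁵
On a pressure surface, geostrophic balance gives V_g = (g/f)|∂Z/∂n|:
V_g = 9.81 × 6.77×10⁻⁵ / 1.18×10⁻⁴ = 5.63 m/s
Converting: 5.63 m/s × 3.6 = 20 km/h

20 km/h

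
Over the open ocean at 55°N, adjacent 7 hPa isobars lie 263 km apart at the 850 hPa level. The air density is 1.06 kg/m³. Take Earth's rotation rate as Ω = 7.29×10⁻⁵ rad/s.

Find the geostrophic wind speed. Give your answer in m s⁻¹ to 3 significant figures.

21.0 m s⁻¹

Coriolis parameter at 55°N:
f = 2Ω sin φ = 2 × 7.29×10⁻⁵ × sin 55° = 1.19×10⁻⁴ s⁻¹
Pressure gradient: |∂P/∂n| = 700 Pa / 263000 m = 2.66×10⁻³ Pa/m
Geostrophic balance (pressure-gradient force = Coriolis force):
V_g = (1/(fρ)) |∂P/∂n| = 2.66×10⁻³ / (1.19×10⁻⁴ × 1.06) = 21.0 m/s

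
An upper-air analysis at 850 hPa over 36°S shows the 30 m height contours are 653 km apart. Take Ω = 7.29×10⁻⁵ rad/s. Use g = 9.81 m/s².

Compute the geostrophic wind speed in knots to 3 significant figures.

Coriolis parameter at 36°S:
f = 2Ω sin φ = 2 × 7.29×10⁻⁵ × sin 36° = 8.57×10⁻⁵ s⁻¹
Height gradient: |∂Z/∂n| = 30 m / 653000 m = 4.59×10⁻⁵
On a pressure surface, geostrophic balance gives V_g = (g/f)|∂Z/∂n|:
V_g = 9.81 × 4.59×10⁻⁵ / 8.57×10⁻⁵ = 5.26 m/s
Converting: 5.26 m/s × 1.944 = 10.2 knots

10.2 knots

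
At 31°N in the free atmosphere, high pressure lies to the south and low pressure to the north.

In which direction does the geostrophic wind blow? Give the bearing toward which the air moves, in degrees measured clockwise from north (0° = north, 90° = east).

090°

The pressure-gradient force points toward the north (bearing 000°).
Geostrophic balance: in the Northern Hemisphere the Coriolis force deflects motion to the right, so the geostrophic wind blows 90° to the right of the pressure-gradient force (low pressure on the left).
Rotating 000° by 90° clockwise gives 090° — the wind blows toward the east.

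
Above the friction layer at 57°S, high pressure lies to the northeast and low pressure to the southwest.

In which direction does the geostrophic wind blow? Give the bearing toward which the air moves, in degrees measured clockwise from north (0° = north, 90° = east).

135°

The pressure-gradient force points toward the southwest (bearing 225°).
Geostrophic balance: in the Southern Hemisphere the Coriolis force deflects motion to the left, so the geostrophic wind blows 90° to the left of the pressure-gradient force (low pressure on the right).
Rotating 225° by 90° counterclockwise gives 135° — the wind blows toward the southeast.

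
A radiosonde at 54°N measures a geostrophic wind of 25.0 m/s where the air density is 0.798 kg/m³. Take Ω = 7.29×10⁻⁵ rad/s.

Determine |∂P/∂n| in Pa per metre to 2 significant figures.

Coriolis parameter at 54°N:
f = 2Ω sin φ = 2 × 7.29×10⁻⁵ × sin 54° = 1.18×10⁻⁴ s⁻¹
Geostrophic balance rearranged: |∂P/∂n| = f ρ V_g
|∂P/∂n| = 1.18×10⁻⁴ × 0.798 × 25.0 = 2.35×10⁻³ Pa/m

2.4×10⁻³ Pa/m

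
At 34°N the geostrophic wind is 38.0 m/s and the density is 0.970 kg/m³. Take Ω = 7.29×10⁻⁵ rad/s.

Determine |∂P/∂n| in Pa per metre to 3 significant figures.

3.01×10⁻³ Pa/m

Coriolis parameter at 34°N:
f = 2Ω sin φ = 2 × 7.29×10⁻⁵ × sin 34° = 8.15×10⁻⁵ s⁻¹
Geostrophic balance rearranged: |∂P/∂n| = f ρ V_g
|∂P/∂n| = 8.15×10⁻⁵ × 0.970 × 38.0 = 3.01×10⁻³ Pa/m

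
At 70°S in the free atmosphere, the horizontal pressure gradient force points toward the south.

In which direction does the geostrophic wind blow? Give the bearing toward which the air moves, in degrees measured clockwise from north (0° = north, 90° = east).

The pressure-gradient force points toward the south (bearing 180°).
Geostrophic balance: in the Southern Hemisphere the Coriolis force deflects motion to the left, so the geostrophic wind blows 90° to the left of the pressure-gradient force (low pressure on the right).
Rotating 180° by 90° counterclockwise gives 090° — the wind blows toward the east.

090°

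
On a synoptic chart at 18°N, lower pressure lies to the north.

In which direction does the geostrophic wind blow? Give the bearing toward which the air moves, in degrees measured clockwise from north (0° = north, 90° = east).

The pressure-gradient force points toward the north (bearing 000°).
Geostrophic balance: in the Northern Hemisphere the Coriolis force deflects motion to the right, so the geostrophic wind blows 90° to the right of the pressure-gradient force (low pressure on the left).
Rotating 000° by 90° clockwise gives 090° — the wind blows toward the east.

090°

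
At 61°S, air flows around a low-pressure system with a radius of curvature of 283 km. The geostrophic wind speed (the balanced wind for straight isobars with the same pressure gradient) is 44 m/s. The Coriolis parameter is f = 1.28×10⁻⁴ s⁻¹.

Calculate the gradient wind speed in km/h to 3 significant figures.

92.6 km/h

Around a low, centrifugal force acts outward with Coriolis, so pressure-gradient force balances both:
(1/ρ)|∂P/∂n| = fV + V²/R  →  V² + fR·V − fR·V_g = 0
With fR = 1.28×10⁻⁴ × 283×10³ m = 36.2 m/s:
V = [−fR + √((fR)² + 4 fR V_g)]/2 = [−36.2 + √(36.2² + 4×36.2×44)]/2 = 25.7 m/s
Subgeostrophic (V < V_g = 44 m/s), as expected around a low.
Converting: 25.7 m/s × 3.6 = 92.6 km/h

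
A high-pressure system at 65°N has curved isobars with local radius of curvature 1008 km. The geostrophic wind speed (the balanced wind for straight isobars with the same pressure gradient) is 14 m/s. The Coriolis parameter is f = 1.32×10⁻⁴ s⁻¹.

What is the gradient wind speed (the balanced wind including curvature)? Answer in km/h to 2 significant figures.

Around a high, pressure-gradient force acts outward with centrifugal, so Coriolis balances both:
fV = (1/ρ)|∂P/∂n| + V²/R  →  V² − fR·V + fR·V_g = 0
With fR = 1.32×10⁻⁴ × 1008×10³ m = 133 m/s:
V = [fR − √((fR)² − 4 fR V_g)]/2 = [133 − √(133² − 4×133×14)]/2 = 15.9 m/s
Supergeostrophic (V > V_g = 14 m/s), as expected around a high.
Converting: 15.9 m/s × 3.6 = 57 km/h

57 km/h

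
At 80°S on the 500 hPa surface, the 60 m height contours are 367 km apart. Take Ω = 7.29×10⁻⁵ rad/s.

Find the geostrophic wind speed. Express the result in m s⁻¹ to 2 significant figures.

Coriolis parameter at 80°S:
f = 2Ω sin φ = 2 × 7.29×10⁻⁵ × sin 80° = 1.44×10⁻⁴ s⁻¹
Height gradient: |∂Z/∂n| = 60 m / 367000 m = 1.63×10⁻⁴
On a pressure surface, geostrophic balance gives V_g = (g/f)|∂Z/∂n|:
V_g = 9.81 × 1.63×10⁻⁴ / 1.44×10⁻⁴ = 11.2 m/s

11 m s⁻¹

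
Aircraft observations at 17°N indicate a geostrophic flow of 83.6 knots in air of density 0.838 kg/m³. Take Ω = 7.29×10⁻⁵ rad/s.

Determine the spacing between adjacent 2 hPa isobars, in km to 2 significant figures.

Coriolis parameter at 17°N:
f = 2Ω sin φ = 2 × 7.29×10⁻⁵ × sin 17° = 4.26×10⁻⁵ s⁻¹
Wind speed in SI: 83.6 knots = 43.0 m/s
Geostrophic balance rearranged: |∂P/∂n| = f ρ V_g
|∂P/∂n| = 4.26×10⁻⁵ × 0.838 × 43.0 = 1.54×10⁻³ Pa/m
Isobar spacing: Δn = ΔP/|∂P/∂n| = 200 Pa / 1.54×10⁻³ Pa/m = 130181 m ≈ 130 km

130 km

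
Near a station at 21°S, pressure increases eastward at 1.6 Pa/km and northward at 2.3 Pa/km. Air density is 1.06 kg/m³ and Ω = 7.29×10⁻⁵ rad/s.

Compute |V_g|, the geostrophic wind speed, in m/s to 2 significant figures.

51 m/s

Coriolis parameter at 21°S:
f = 2Ω sin φ = 2 × 7.29×10⁻⁵ × sin 21° = 5.23×10⁻⁵ s⁻¹
In the Southern Hemisphere f is negative: f = −5.23×10⁻⁵ s⁻¹.
Component geostrophic relations (x east, y north):
u_g = −(1/(fρ)) ∂P/∂y,  v_g = (1/(fρ)) ∂P/∂x
u_g = −(2.3×10⁻³)/(−5.23×10⁻⁵ × 1.06) = 41.5 m/s;  v_g = (1.6×10⁻³)/(−5.23×10⁻⁵ × 1.06) = −28.9 m/s
|V_g| = √(u_g² + v_g²) = 50.6 m/s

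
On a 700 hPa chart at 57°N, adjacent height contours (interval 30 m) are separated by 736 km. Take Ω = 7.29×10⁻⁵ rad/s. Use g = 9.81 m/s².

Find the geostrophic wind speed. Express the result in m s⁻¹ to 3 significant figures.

Coriolis parameter at 57°N:
f = 2Ω sin φ = 2 × 7.29×10⁻⁵ × sin 57° = 1.22×10⁻⁴ s⁻¹
Height gradient: |∂Z/∂n| = 30 m / 736000 m = 4.08×10⁻⁵
On a pressure surface, geostrophic balance gives V_g = (g/f)|∂Z/∂n|:
V_g = 9.81 × 4.08×10⁻⁵ / 1.22×10⁻⁴ = 3.27 m/s

3.27 m s⁻¹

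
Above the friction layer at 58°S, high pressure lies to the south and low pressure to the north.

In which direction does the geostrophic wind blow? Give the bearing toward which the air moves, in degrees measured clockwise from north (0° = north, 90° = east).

The pressure-gradient force points toward the north (bearing 000°).
Geostrophic balance: in the Southern Hemisphere the Coriolis force deflects motion to the left, so the geostrophic wind blows 90° to the left of the pressure-gradient force (low pressure on the right).
Rotating 000° by 90° counterclockwise gives 270° — the wind blows toward the west.

270°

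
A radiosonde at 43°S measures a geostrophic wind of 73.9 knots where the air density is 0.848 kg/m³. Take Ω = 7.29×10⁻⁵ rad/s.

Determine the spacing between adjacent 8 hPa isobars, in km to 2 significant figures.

Coriolis parameter at 43°S:
f = 2Ω sin φ = 2 × 7.29×10⁻⁵ × sin 43° = 9.94×10⁻⁵ s⁻¹
Wind speed in SI: 73.9 knots = 38.0 m/s
Geostrophic balance rearranged: |∂P/∂n| = f ρ V_g
|∂P/∂n| = 9.94×10⁻⁵ × 0.848 × 38.0 = 3.21×10⁻³ Pa/m
Isobar spacing: Δn = ΔP/|∂P/∂n| = 800 Pa / 3.21×10⁻³ Pa/m = 249558 m ≈ 250 km

250 km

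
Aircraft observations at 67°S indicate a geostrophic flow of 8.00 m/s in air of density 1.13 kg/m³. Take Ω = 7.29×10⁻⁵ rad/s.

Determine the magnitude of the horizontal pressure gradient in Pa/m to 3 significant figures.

1.21×10⁻³ Pa/m

Coriolis parameter at 67°S:
f = 2Ω sin φ = 2 × 7.29×10⁻⁵ × sin 67° = 1.34×10⁻⁴ s⁻¹
Geostrophic balance rearranged: |∂P/∂n| = f ρ V_g
|∂P/∂n| = 1.34×10⁻⁴ × 1.13 × 8.00 = 1.21×10⁻³ Pa/m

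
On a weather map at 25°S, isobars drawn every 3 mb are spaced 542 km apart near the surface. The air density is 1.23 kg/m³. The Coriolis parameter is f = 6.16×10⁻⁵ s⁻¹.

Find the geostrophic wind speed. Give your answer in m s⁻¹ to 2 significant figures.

7.3 m s⁻¹

Pressure gradient: |∂P/∂n| = 300 Pa / 542000 m = 5.54×10⁻⁴ Pa/m
Geostrophic balance (pressure-gradient force = Coriolis force):
V_g = (1/(fρ)) |∂P/∂n| = 5.54×10⁻⁴ / (6.16×10⁻⁵ × 1.23) = 7.31 m/s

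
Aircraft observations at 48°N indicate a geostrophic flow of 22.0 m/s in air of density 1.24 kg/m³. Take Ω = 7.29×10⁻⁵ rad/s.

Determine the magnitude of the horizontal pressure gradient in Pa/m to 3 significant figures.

Coriolis parameter at 48°N:
f = 2Ω sin φ = 2 × 7.29×10⁻⁵ × sin 48° = 1.08×10⁻⁴ s⁻¹
Geostrophic balance rearranged: |∂P/∂n| = f ρ V_g
|∂P/∂n| = 1.08×10⁻⁴ × 1.24 × 22.0 = 2.96×10⁻³ Pa/m

2.96×10⁻³ Pa/m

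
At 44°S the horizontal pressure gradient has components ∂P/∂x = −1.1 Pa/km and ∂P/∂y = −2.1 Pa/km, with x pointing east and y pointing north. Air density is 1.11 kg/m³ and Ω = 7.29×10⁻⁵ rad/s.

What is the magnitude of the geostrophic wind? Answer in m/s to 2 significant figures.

21 m/s

Coriolis parameter at 44°S:
f = 2Ω sin φ = 2 × 7.29×10⁻⁵ × sin 44° = 1.01×10⁻⁴ s⁻¹
In the Southern Hemisphere f is negative: f = −1.01×10⁻⁴ s⁻¹.
Component geostrophic relations (x east, y north):
u_g = −(1/(fρ)) ∂P/∂y,  v_g = (1/(fρ)) ∂P/∂x
u_g = −(−2.1×10⁻³)/(−1.01×10⁻⁴ × 1.11) = −18.7 m/s;  v_g = (−1.1×10⁻³)/(−1.01×10⁻⁴ × 1.11) = 9.78 m/s
|V_g| = √(u_g² + v_g²) = 21.1 m/s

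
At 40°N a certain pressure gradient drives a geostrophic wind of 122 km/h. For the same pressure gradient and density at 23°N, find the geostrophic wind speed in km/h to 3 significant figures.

201 km/h

With the same pressure gradient and density, V_g ∝ 1/f ∝ 1/sin φ.
V₂ = V₁ · sin φ₁ / sin φ₂ = 122 × sin 40° / sin 23°
V₂ = 122 × 0.6428/0.3907 = 201 km/h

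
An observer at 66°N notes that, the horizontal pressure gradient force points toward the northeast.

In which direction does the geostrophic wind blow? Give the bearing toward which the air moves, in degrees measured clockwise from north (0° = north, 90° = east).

135°

The pressure-gradient force points toward the northeast (bearing 045°).
Geostrophic balance: in the Northern Hemisphere the Coriolis force deflects motion to the right, so the geostrophic wind blows 90° to the right of the pressure-gradient force (low pressure on the left).
Rotating 045° by 90° clockwise gives 135° — the wind blows toward the southeast.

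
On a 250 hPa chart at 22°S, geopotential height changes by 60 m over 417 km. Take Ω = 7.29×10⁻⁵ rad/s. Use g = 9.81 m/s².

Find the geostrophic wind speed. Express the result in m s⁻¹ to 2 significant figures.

26 m s⁻¹

Coriolis parameter at 22°S:
f = 2Ω sin φ = 2 × 7.29×10⁻⁵ × sin 22° = 5.46×10⁻⁵ s⁻¹
Height gradient: |∂Z/∂n| = 60 m / 417000 m = 1.44×10⁻⁴
On a pressure surface, geostrophic balance gives V_g = (g/f)|∂Z/∂n|:
V_g = 9.81 × 1.44×10⁻⁴ / 5.46×10⁻⁵ = 25.8 m/s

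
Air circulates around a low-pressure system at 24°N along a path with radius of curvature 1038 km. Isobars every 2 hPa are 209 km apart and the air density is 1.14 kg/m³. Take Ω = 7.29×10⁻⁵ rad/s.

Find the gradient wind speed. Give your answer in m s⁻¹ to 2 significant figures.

Coriolis parameter at 24°N:
f = 2Ω sin φ = 2 × 7.29×10⁻⁵ × sin 24° = 5.93×10⁻⁵ s⁻¹
Pressure gradient: |∂P/∂n| = 200 Pa / 209000 m = 9.57×10⁻⁴ Pa/m
Geostrophic speed: V_g = |∂P/∂n|/(fρ) = 9.57×10⁻⁴/(5.93×10⁻⁵ × 1.14) = 14.2 m/s
Around a low, centrifugal force acts outward with Coriolis, so pressure-gradient force balances both:
(1/ρ)|∂P/∂n| = fV + V²/R  →  V² + fR·V − fR·V_g = 0
With fR = 5.93×10⁻⁵ × 1038×10³ m = 61.6 m/s:
V = [−fR + √((fR)² + 4 fR V_g)]/2 = [−61.6 + √(61.6² + 4×61.6×14.2)]/2 = 11.9 m/s
Subgeostrophic (V < V_g = 14.2 m/s), as expected around a low.

12 m s⁻¹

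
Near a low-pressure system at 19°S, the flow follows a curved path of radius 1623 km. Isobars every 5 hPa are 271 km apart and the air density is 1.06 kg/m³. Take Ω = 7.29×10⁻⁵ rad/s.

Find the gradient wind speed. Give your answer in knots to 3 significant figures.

52.7 knots

Coriolis parameter at 19°S:
f = 2Ω sin φ = 2 × 7.29×10⁻⁵ × sin 19° = 4.75×10⁻⁵ s⁻¹
Pressure gradient: |∂P/∂n| = 500 Pa / 271000 m = 1.85×10⁻³ Pa/m
Geostrophic speed: V_g = |∂P/∂n|/(fρ) = 1.85×10⁻³/(4.75×10⁻⁵ × 1.06) = 36.7 m/s
Around a low, centrifugal force acts outward with Coriolis, so pressure-gradient force balances both:
(1/ρ)|∂P/∂n| = fV + V²/R  →  V² + fR·V − fR·V_g = 0
With fR = 4.75×10⁻⁵ × 1623×10³ m = 77.0 m/s:
V = [−fR + √((fR)² + 4 fR V_g)]/2 = [−77.0 + √(77.0² + 4×77.0×36.7)]/2 = 27.1 m/s
Subgeostrophic (V < V_g = 36.7 m/s), as expected around a low.
Converting: 27.1 m/s × 1.944 = 52.7 knots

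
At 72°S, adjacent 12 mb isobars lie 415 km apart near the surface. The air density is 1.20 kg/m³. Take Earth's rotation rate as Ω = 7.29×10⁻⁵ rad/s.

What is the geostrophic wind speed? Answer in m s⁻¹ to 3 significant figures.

17.4 m s⁻¹

Coriolis parameter at 72°S:
f = 2Ω sin φ = 2 × 7.29×10⁻⁵ × sin 72° = 1.39×10⁻⁴ s⁻¹
Pressure gradient: |∂P/∂n| = 1200 Pa / 415000 m = 2.89×10⁻³ Pa/m
Geostrophic balance (pressure-gradient force = Coriolis force):
V_g = (1/(fρ)) |∂P/∂n| = 2.89×10⁻³ / (1.39×10⁻⁴ × 1.20) = 17.4 m/s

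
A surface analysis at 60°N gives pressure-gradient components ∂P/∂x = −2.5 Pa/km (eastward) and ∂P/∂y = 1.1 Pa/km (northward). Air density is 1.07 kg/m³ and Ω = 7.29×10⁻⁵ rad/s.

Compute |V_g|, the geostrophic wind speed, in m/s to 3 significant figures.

20.2 m/s

Coriolis parameter at 60°N:
f = 2Ω sin φ = 2 × 7.29×10⁻⁵ × sin 60° = 1.26×10⁻⁴ s⁻¹
Component geostrophic relations (x east, y north):
u_g = −(1/(fρ)) ∂P/∂y,  v_g = (1/(fρ)) ∂P/∂x
u_g = −(1.1×10⁻³)/(1.26×10⁻⁴ × 1.07) = −8.14 m/s;  v_g = (−2.5×10⁻³)/(1.26×10⁻⁴ × 1.07) = −18.5 m/s
|V_g| = √(u_g² + v_g²) = 20.2 m/s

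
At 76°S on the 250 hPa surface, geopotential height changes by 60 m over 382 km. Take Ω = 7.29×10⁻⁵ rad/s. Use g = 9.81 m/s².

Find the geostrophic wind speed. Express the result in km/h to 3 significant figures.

Coriolis parameter at 76°S:
f = 2Ω sin φ = 2 × 7.29×10⁻⁵ × sin 76° = 1.41×10⁻⁴ s⁻¹
Height gradient: |∂Z/∂n| = 60 m / 382000 m = 1.57×10⁻⁴
On a pressure surface, geostrophic balance gives V_g = (g/f)|∂Z/∂n|:
V_g = 9.81 × 1.57×10⁻⁴ / 1.41×10⁻⁴ = 10.9 m/s
Converting: 10.9 m/s × 3.6 = 39.2 km/h

39.2 km/h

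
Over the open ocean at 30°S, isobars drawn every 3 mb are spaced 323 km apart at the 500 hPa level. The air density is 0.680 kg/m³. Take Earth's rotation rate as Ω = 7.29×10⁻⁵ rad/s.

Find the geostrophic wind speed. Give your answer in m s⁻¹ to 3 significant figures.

Coriolis parameter at 30°S:
f = 2Ω sin φ = 2 × 7.29×10⁻⁵ × sin 30° = 7.29×10⁻⁵ s⁻¹
Pressure gradient: |∂P/∂n| = 300 Pa / 323000 m = 9.29×10⁻⁴ Pa/m
Geostrophic balance (pressure-gradient force = Coriolis force):
V_g = (1/(fρ)) |∂P/∂n| = 9.29×10⁻⁴ / (7.29×10⁻⁵ × 0.680) = 18.7 m/s

18.7 m s⁻¹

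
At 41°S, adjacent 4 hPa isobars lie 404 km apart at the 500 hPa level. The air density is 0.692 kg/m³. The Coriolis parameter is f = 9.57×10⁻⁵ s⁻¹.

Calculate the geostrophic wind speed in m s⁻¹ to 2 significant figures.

Pressure gradient: |∂P/∂n| = 400 Pa / 404000 m = 9.90×10⁻⁴ Pa/m
Geostrophic balance (pressure-gradient force = Coriolis force):
V_g = (1/(fρ)) |∂P/∂n| = 9.90×10⁻⁴ / (9.57×10⁻⁵ × 0.692) = 15.0 m/s

15 m s⁻¹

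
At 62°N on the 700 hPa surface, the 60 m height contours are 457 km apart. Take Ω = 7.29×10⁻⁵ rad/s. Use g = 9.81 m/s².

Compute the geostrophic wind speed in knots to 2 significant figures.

19 knots

Coriolis parameter at 62°N:
f = 2Ω sin φ = 2 × 7.29×10⁻⁵ × sin 62° = 1.29×10⁻⁴ s⁻¹
Height gradient: |∂Z/∂n| = 60 m / 457000 m = 1.31×10⁻⁴
On a pressure surface, geostrophic balance gives V_g = (g/f)|∂Z/∂n|:
V_g = 9.81 × 1.31×10⁻⁴ / 1.29×10⁻⁴ = 10.0 m/s
Converting: 10.0 m/s × 1.944 = 19 knots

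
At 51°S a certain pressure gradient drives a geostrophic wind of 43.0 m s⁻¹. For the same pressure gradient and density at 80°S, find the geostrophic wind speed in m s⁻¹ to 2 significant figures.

34 m s⁻¹

With the same pressure gradient and density, V_g ∝ 1/f ∝ 1/sin φ.
V₂ = V₁ · sin φ₁ / sin φ₂ = 43.0 × sin 51° / sin 80°
V₂ = 43.0 × 0.7771/0.9848 = 34 m s⁻¹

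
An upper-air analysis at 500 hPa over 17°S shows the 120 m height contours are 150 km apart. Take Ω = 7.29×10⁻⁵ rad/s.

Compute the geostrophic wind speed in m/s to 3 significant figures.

Coriolis parameter at 17°S:
f = 2Ω sin φ = 2 × 7.29×10⁻⁵ × sin 17° = 4.26×10⁻⁵ s⁻¹
Height gradient: |∂Z/∂n| = 120 m / 150000 m = 8.00×10⁻⁴
On a pressure surface, geostrophic balance gives V_g = (g/f)|∂Z/∂n|:
V_g = 9.81 × 8.00×10⁻⁴ / 4.26×10⁻⁵ = 184 m/s

184 m/s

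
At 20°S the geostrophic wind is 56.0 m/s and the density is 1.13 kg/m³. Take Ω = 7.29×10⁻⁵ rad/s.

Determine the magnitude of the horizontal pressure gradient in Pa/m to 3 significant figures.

Coriolis parameter at 20°S:
f = 2Ω sin φ = 2 × 7.29×10⁻⁵ × sin 20° = 4.99×10⁻⁵ s⁻¹
Geostrophic balance rearranged: |∂P/∂n| = f ρ V_g
|∂P/∂n| = 4.99×10⁻⁵ × 1.13 × 56.0 = 3.16×10⁻³ Pa/m

3.16×10⁻³ Pa/m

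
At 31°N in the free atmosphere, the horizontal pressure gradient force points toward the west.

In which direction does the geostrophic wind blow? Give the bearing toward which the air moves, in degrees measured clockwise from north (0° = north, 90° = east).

000°

The pressure-gradient force points toward the west (bearing 270°).
Geostrophic balance: in the Northern Hemisphere the Coriolis force deflects motion to the right, so the geostrophic wind blows 90° to the right of the pressure-gradient force (low pressure on the left).
Rotating 270° by 90° clockwise gives 000° — the wind blows toward the north.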